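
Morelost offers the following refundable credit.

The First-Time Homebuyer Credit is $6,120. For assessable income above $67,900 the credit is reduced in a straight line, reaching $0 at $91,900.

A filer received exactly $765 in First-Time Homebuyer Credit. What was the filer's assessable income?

$88,900

$765 is 765/6,120 of the full $6,120, so 5,355/6,120 of the $24,000 range has been used: income = $67,900 + $24,000 × 5,355/6,120 = $88,900.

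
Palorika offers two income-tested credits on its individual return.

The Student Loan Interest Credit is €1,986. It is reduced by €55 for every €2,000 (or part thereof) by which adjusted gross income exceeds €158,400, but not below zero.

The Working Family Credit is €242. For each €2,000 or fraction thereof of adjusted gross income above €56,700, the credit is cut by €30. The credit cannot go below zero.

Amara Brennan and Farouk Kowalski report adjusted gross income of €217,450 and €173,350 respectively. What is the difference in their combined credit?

Amara (€217,450): Student Loan Interest Credit: income exceeds €158,400 by €59,050, which is 30 full-or-partial €2,000 increments; reduction = 30 × €55 = €1,650, leaving €336. Working Family Credit: income exceeds €56,700 by €160,750 → 81 increments × €30 = €2,430 ≥ base, so the credit is €0. total €336 + €0 = €336
Farouk (€173,350): Student Loan Interest Credit: income exceeds €158,400 by €14,950, which is 8 full-or-partial €2,000 increments; reduction = 8 × €55 = €440, leaving €1,546. Working Family Credit: income exceeds €56,700 by €116,650 → 59 increments × €30 = €1,770 ≥ base, so the credit is €0. total €1,546 + €0 = €1,546
Difference: |€336 − €1,546| = €1,210.

€1,210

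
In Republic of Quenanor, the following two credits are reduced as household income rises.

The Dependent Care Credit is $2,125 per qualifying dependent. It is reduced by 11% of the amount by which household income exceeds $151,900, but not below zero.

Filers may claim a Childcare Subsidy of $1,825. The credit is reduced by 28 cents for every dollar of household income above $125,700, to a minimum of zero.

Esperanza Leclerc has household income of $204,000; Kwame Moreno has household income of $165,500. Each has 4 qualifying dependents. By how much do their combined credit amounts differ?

$4,235

Esperanza ($204,000): Dependent Care Credit: base = 4 × $2,125 = $8,500. 11% of the $52,100 excess over $151,900 is $5,731; credit = $8,500 − $5,731 = $2,769. Childcare Subsidy: 28% of the $78,300 excess over $125,700 is $21,924 ≥ base, so the credit is $0. total $2,769 + $0 = $2,769
Kwame ($165,500): Dependent Care Credit: base = 4 × $2,125 = $8,500. 11% of the $13,600 excess over $151,900 is $1,496; credit = $8,500 − $1,496 = $7,004. Childcare Subsidy: 28% of the $39,800 excess over $125,700 is $11,144 ≥ base, so the credit is $0. total $7,004 + $0 = $7,004
Difference: |$2,769 − $7,004| = $4,235.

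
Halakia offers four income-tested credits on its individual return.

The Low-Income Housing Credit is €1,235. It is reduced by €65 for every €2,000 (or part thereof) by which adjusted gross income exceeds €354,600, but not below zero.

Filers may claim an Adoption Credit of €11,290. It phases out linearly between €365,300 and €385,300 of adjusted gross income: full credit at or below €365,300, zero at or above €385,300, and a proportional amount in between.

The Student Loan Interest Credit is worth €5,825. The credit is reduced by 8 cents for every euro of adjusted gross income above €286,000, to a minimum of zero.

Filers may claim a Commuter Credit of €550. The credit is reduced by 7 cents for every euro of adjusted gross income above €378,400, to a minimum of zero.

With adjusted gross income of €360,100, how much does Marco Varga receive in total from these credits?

Low-Income Housing Credit: income exceeds €354,600 by €5,500, which is 3 full-or-partial €2,000 increments; reduction = 3 × €65 = €195, leaving €1,040.
Adoption Credit: €360,100 is at or below the €365,300 threshold, so the full €11,290 applies.
Student Loan Interest Credit: 8% of the €74,100 excess over €286,000 is €5,928 ≥ base, so the credit is €0.
Commuter Credit: €360,100 is at or below the €378,400 threshold, so the full €550 applies.
Total: €1,040 + €11,290 + €0 + €550 = €12,880.

€12,880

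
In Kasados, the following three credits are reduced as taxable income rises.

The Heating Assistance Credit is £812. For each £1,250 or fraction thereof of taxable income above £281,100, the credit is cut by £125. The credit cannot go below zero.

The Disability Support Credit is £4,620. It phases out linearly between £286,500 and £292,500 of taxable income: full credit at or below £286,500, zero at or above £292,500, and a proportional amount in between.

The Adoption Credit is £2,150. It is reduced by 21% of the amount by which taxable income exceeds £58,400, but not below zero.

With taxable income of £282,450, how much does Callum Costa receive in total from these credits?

£5,182

Heating Assistance Credit: income exceeds £281,100 by £1,350, which is 2 full-or-partial £1,250 increments; reduction = 2 × £125 = £250, leaving £562.
Disability Support Credit: £282,450 is at or below the £286,500 threshold, so the full £4,620 applies.
Adoption Credit: 21% of the £224,050 excess over £58,400 is £47,050.50 ≥ base, so the credit is £0.
Total: £562 + £4,620 + £0 = £5,182.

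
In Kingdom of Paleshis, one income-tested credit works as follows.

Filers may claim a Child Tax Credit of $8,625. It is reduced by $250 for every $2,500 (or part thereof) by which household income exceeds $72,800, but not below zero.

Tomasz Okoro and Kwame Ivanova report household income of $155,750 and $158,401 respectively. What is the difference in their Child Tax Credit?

Tomasz ($155,750): Child Tax Credit: income exceeds $72,800 by $82,950, which is 34 full-or-partial $2,500 increments; reduction = 34 × $250 = $8,500, leaving $125.
Kwame ($158,401): Child Tax Credit: income exceeds $72,800 by $85,601 → 35 increments × $250 = $8,750 ≥ base, so the credit is $0.
Difference: |$125 − $0| = $125.

$125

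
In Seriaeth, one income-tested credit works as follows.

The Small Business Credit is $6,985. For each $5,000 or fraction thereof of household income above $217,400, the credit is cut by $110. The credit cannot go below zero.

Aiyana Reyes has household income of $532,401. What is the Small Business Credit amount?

$0

Small Business Credit: income exceeds $217,400 by $315,001 → 64 increments × $110 = $7,040 ≥ base, so the credit is $0.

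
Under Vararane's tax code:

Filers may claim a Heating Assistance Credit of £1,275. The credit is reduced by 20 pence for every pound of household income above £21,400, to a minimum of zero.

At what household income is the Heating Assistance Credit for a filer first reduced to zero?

£27,775

The credit falls by 20% of each pound above £21,400, so it reaches zero when the excess is £1,275 / 20% = £6,375: income = £21,400 + £6,375 = £27,775.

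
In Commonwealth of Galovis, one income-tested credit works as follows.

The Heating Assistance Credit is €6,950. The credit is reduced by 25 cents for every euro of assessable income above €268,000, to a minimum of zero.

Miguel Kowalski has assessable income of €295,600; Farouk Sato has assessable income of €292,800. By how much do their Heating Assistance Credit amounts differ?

Miguel (€295,600): Heating Assistance Credit: 25% of the €27,600 excess over €268,000 is €6,900; credit = €6,950 − €6,900 = €50.
Farouk (€292,800): Heating Assistance Credit: 25% of the €24,800 excess over €268,000 is €6,200; credit = €6,950 − €6,200 = €750.
Difference: |€50 − €750| = €700.

€700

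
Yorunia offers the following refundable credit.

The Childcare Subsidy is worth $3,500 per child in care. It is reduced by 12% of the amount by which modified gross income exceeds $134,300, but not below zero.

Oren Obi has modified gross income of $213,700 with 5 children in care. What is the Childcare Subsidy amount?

$7,972

Childcare Subsidy: base = 5 × $3,500 = $17,500. 12% of the $79,400 excess over $134,300 is $9,528; credit = $17,500 − $9,528 = $7,972.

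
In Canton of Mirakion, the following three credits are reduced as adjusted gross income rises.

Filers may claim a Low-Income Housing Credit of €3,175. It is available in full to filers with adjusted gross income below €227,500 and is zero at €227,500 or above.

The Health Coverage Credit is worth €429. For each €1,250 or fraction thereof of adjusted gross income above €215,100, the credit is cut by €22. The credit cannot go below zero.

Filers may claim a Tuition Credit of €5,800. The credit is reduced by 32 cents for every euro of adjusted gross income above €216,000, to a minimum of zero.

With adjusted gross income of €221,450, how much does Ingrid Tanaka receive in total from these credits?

Low-Income Housing Credit: €221,450 is below the €227,500 cutoff, so the full €3,175 applies.
Health Coverage Credit: income exceeds €215,100 by €6,350, which is 6 full-or-partial €1,250 increments; reduction = 6 × €22 = €132, leaving €297.
Tuition Credit: 32% of the €5,450 excess over €216,000 is €1,744; credit = €5,800 − €1,744 = €4,056.
Total: €3,175 + €297 + €4,056 = €7,528.

€7,528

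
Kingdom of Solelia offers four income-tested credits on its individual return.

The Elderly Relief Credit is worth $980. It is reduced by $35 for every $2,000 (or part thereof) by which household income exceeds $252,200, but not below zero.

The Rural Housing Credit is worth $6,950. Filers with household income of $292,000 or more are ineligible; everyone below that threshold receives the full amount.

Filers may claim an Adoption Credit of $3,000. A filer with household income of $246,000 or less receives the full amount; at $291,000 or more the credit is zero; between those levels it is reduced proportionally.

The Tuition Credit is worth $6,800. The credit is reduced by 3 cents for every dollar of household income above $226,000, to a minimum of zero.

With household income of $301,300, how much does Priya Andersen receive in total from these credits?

$4,646

Elderly Relief Credit: income exceeds $252,200 by $49,100, which is 25 full-or-partial $2,000 increments; reduction = 25 × $35 = $875, leaving $105.
Rural Housing Credit: $301,300 meets or exceeds the $292,000 cutoff, so the credit is $0.
Adoption Credit: $301,300 is at or above $291,000, so the credit is $0.
Tuition Credit: 3% of the $75,300 excess over $226,000 is $2,259; credit = $6,800 − $2,259 = $4,541.
Total: $105 + $0 + $0 + $4,541 = $4,646.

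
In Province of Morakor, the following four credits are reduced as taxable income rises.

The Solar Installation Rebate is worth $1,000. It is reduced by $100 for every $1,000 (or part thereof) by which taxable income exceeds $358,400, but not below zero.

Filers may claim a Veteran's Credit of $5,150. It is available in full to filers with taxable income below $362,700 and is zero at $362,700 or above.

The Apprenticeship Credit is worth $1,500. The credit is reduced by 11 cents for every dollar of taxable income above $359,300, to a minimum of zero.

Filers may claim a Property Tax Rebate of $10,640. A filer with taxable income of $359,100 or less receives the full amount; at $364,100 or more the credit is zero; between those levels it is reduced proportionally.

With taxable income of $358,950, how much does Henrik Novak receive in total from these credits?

$18,190

Solar Installation Rebate: income exceeds $358,400 by $550, which is 1 full-or-partial $1,000 increment; reduction = 1 × $100 = $100, leaving $900.
Veteran's Credit: $358,950 is below the $362,700 cutoff, so the full $5,150 applies.
Apprenticeship Credit: $358,950 is at or below the $359,300 threshold, so the full $1,500 applies.
Property Tax Rebate: $358,950 is at or below the $359,100 threshold, so the full $10,640 applies.
Total: $900 + $5,150 + $1,500 + $10,640 = $18,190.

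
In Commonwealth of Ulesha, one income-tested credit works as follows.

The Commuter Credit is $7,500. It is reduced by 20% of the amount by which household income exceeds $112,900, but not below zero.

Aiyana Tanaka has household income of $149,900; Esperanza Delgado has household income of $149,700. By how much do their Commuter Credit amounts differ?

$40

Aiyana ($149,900): Commuter Credit: 20% of the $37,000 excess over $112,900 is $7,400; credit = $7,500 − $7,400 = $100.
Esperanza ($149,700): Commuter Credit: 20% of the $36,800 excess over $112,900 is $7,360; credit = $7,500 − $7,360 = $140.
Difference: |$100 − $140| = $40.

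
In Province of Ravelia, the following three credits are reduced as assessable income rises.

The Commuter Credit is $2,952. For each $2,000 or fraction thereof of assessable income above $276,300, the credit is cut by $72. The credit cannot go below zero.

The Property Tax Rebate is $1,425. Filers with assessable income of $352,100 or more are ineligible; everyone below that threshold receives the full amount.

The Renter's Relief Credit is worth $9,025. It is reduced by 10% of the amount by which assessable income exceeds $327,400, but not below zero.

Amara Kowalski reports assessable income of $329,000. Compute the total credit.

Commuter Credit: income exceeds $276,300 by $52,700, which is 27 full-or-partial $2,000 increments; reduction = 27 × $72 = $1,944, leaving $1,008.
Property Tax Rebate: $329,000 is below the $352,100 cutoff, so the full $1,425 applies.
Renter's Relief Credit: 10% of the $1,600 excess over $327,400 is $160; credit = $9,025 − $160 = $8,865.
Total: $1,008 + $1,425 + $8,865 = $11,298.

$11,298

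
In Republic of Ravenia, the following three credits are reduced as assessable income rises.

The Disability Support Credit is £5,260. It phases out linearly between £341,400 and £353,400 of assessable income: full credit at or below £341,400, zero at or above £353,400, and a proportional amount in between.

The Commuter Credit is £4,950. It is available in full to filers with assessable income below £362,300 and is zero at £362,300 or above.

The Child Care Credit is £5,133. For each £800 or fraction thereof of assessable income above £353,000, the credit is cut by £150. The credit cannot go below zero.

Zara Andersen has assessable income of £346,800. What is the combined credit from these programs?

£12,976

Disability Support Credit: £346,800 is £5,400 into a £12,000 phase-out range, leaving 6,600/12,000 of the credit: £5,260 × 6,600/12,000 = £2,893.
Commuter Credit: £346,800 is below the £362,300 cutoff, so the full £4,950 applies.
Child Care Credit: £346,800 is at or below the £353,000 threshold, so the full £5,133 applies.
Total: £2,893 + £4,950 + £5,133 = £12,976.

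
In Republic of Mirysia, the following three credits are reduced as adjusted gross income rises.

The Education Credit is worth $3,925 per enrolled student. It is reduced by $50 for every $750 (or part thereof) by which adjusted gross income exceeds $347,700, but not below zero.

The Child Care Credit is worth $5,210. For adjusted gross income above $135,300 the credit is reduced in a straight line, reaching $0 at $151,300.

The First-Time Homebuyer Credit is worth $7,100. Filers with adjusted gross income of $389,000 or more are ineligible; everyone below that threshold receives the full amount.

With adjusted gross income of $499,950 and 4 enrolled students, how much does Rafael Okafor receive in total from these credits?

$5,550

Education Credit: base = 4 × $3,925 = $15,700. income exceeds $347,700 by $152,250, which is 203 full-or-partial $750 increments; reduction = 203 × $50 = $10,150, leaving $5,550.
Child Care Credit: $499,950 is at or above $151,300, so the credit is $0.
First-Time Homebuyer Credit: $499,950 meets or exceeds the $389,000 cutoff, so the credit is $0.
Total: $5,550 + $0 + $0 = $5,550.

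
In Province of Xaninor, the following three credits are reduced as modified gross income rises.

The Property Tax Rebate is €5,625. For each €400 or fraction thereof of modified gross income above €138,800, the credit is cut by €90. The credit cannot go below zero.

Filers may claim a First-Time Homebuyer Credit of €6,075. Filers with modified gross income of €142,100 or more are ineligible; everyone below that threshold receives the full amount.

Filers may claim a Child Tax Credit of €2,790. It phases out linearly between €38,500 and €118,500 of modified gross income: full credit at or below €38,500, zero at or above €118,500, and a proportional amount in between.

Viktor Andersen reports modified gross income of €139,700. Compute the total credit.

Property Tax Rebate: income exceeds €138,800 by €900, which is 3 full-or-partial €400 increments; reduction = 3 × €90 = €270, leaving €5,355.
First-Time Homebuyer Credit: €139,700 is below the €142,100 cutoff, so the full €6,075 applies.
Child Tax Credit: €139,700 is at or above €118,500, so the credit is €0.
Total: €5,355 + €6,075 + €0 = €11,430.

€11,430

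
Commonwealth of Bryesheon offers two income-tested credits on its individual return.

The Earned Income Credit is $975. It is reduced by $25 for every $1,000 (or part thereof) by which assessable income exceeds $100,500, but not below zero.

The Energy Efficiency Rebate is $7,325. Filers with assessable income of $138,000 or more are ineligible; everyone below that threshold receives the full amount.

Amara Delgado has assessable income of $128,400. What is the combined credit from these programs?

$7,600

Earned Income Credit: income exceeds $100,500 by $27,900, which is 28 full-or-partial $1,000 increments; reduction = 28 × $25 = $700, leaving $275.
Energy Efficiency Rebate: $128,400 is below the $138,000 cutoff, so the full $7,325 applies.
Total: $275 + $7,325 = $7,600.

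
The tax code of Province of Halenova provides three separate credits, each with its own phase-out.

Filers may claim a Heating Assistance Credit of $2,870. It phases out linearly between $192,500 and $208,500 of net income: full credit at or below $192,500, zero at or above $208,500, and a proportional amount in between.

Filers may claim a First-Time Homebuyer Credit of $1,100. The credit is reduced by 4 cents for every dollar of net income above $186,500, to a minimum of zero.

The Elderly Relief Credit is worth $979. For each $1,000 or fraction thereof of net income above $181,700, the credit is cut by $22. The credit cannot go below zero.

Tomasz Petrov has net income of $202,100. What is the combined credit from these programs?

$2,141

Heating Assistance Credit: $202,100 is $9,600 into a $16,000 phase-out range, leaving 6,400/16,000 of the credit: $2,870 × 6,400/16,000 = $1,148.
First-Time Homebuyer Credit: 4% of the $15,600 excess over $186,500 is $624; credit = $1,100 − $624 = $476.
Elderly Relief Credit: income exceeds $181,700 by $20,400, which is 21 full-or-partial $1,000 increments; reduction = 21 × $22 = $462, leaving $517.
Total: $1,148 + $476 + $517 = $2,141.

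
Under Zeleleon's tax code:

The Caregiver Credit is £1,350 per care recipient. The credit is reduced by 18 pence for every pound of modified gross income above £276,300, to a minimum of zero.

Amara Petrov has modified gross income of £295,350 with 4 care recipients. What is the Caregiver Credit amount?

£1,971

Caregiver Credit: base = 4 × £1,350 = £5,400. 18% of the £19,050 excess over £276,300 is £3,429; credit = £5,400 − £3,429 = £1,971.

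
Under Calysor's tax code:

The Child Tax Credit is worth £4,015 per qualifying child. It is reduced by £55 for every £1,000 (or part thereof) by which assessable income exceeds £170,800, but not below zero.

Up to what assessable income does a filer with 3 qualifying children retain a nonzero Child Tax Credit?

£388,800

Full credit = 3 × £4,015 = £12,045.
After 218 increments the reduction is 218 × £55 = £11,990, leaving £55; one more increment wipes it out. Increment 218 ends at excess 218 × £1,000 = £218,000, so the highest qualifying income is £170,800 + £218,000 = £388,800.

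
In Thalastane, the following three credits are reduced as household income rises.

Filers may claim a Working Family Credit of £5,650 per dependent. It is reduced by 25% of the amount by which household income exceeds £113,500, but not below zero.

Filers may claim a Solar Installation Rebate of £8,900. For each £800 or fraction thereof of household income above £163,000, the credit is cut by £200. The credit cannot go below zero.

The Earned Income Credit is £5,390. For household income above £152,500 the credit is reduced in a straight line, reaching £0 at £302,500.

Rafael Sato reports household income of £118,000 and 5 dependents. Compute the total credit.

Working Family Credit: base = 5 × £5,650 = £28,250. 25% of the £4,500 excess over £113,500 is £1,125; credit = £28,250 − £1,125 = £27,125.
Solar Installation Rebate: £118,000 is at or below the £163,000 threshold, so the full £8,900 applies.
Earned Income Credit: £118,000 is at or below the £152,500 threshold, so the full £5,390 applies.
Total: £27,125 + £8,900 + £5,390 = £41,415.

£41,415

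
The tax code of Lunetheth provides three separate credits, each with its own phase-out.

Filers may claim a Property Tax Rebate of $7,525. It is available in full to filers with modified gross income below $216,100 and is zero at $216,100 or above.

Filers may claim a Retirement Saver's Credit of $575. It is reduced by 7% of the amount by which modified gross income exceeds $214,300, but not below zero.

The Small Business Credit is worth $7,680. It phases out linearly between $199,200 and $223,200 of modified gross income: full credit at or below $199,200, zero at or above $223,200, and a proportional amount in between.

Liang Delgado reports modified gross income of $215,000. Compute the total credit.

Property Tax Rebate: $215,000 is below the $216,100 cutoff, so the full $7,525 applies.
Retirement Saver's Credit: 7% of the $700 excess over $214,300 is $49; credit = $575 − $49 = $526.
Small Business Credit: $215,000 is $15,800 into a $24,000 phase-out range, leaving 8,200/24,000 of the credit: $7,680 × 8,200/24,000 = $2,624.
Total: $7,525 + $526 + $2,624 = $10,675.

$10,675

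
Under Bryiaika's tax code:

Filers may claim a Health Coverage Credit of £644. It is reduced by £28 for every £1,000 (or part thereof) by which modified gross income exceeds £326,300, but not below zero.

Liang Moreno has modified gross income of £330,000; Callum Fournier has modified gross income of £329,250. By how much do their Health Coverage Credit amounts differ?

£28

Liang (£330,000): Health Coverage Credit: income exceeds £326,300 by £3,700, which is 4 full-or-partial £1,000 increments; reduction = 4 × £28 = £112, leaving £532.
Callum (£329,250): Health Coverage Credit: income exceeds £326,300 by £2,950, which is 3 full-or-partial £1,000 increments; reduction = 3 × £28 = £84, leaving £560.
Difference: |£532 − £560| = £28.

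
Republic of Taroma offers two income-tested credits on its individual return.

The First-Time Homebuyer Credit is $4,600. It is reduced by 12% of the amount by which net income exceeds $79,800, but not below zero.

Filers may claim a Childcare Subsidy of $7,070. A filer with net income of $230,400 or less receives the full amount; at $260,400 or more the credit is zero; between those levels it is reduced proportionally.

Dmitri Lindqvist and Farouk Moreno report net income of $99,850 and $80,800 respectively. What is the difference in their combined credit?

Dmitri ($99,850): First-Time Homebuyer Credit: 12% of the $20,050 excess over $79,800 is $2,406; credit = $4,600 − $2,406 = $2,194. Childcare Subsidy: $99,850 is at or below the $230,400 threshold, so the full $7,070 applies. total $2,194 + $7,070 = $9,264
Farouk ($80,800): First-Time Homebuyer Credit: 12% of the $1,000 excess over $79,800 is $120; credit = $4,600 − $120 = $4,480. Childcare Subsidy: $80,800 is at or below the $230,400 threshold, so the full $7,070 applies. total $4,480 + $7,070 = $11,550
Difference: |$9,264 − $11,550| = $2,286.

$2,286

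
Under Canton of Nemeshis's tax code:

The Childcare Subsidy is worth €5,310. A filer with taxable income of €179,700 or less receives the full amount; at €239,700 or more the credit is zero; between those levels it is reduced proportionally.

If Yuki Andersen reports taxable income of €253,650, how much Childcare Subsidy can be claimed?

Childcare Subsidy: €253,650 is at or above €239,700, so the credit is €0.

€0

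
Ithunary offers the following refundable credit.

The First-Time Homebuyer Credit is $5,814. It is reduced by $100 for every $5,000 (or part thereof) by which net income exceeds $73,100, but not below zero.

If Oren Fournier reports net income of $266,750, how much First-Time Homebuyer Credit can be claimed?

$1,914

First-Time Homebuyer Credit: income exceeds $73,100 by $193,650, which is 39 full-or-partial $5,000 increments; reduction = 39 × $100 = $3,900, leaving $1,914.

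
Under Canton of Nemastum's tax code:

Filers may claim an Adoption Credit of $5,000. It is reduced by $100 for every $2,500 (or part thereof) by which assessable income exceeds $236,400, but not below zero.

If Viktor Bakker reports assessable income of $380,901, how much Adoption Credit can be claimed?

$0

Adoption Credit: income exceeds $236,400 by $144,501 → 58 increments × $100 = $5,800 ≥ base, so the credit is $0.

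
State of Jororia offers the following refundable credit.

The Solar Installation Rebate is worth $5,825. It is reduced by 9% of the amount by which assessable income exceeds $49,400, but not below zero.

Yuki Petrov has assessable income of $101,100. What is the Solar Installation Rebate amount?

$1,172

Solar Installation Rebate: 9% of the $51,700 excess over $49,400 is $4,653; credit = $5,825 − $4,653 = $1,172.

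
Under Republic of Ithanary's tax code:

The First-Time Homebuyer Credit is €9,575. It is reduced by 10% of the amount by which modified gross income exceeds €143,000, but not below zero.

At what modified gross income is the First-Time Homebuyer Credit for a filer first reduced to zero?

The credit falls by 10% of each euro above €143,000, so it reaches zero when the excess is €9,575 / 10% = €95,750: income = €143,000 + €95,750 = €238,750.

€238,750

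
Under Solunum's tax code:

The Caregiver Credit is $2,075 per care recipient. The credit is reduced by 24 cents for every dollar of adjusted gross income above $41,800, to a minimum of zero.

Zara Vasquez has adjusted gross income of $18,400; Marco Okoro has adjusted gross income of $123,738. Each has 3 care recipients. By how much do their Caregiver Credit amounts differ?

$6,225

Zara ($18,400): Caregiver Credit: base = 3 × $2,075 = $6,225. $18,400 is at or below the $41,800 threshold, so the full $6,225 applies.
Marco ($123,738): Caregiver Credit: base = 3 × $2,075 = $6,225. 24% of the $81,938 excess over $41,800 is $19,665.12 ≥ base, so the credit is $0.
Difference: |$6,225 − $0| = $6,225.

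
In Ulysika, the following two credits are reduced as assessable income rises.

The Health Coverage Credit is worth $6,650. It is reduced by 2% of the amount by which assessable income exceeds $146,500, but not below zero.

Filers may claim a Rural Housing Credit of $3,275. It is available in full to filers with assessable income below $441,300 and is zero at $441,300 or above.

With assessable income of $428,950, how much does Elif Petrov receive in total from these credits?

$4,276

Health Coverage Credit: 2% of the $282,450 excess over $146,500 is $5,649; credit = $6,650 − $5,649 = $1,001.
Rural Housing Credit: $428,950 is below the $441,300 cutoff, so the full $3,275 applies.
Total: $1,001 + $3,275 = $4,276.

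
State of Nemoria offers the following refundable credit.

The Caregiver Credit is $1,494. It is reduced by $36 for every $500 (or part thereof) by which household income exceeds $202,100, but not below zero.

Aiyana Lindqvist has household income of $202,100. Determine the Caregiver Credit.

$1,494

Caregiver Credit: $202,100 is at or below the $202,100 threshold, so the full $1,494 applies.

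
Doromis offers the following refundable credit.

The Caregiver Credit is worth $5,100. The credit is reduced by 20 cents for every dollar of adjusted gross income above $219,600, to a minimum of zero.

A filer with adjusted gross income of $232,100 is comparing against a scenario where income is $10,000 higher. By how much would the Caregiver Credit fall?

At $232,100 — 20% of the $12,500 excess over $219,600 is $2,500; credit = $5,100 − $2,500 = $2,600.
At $242,100 — 20% of the $22,500 excess over $219,600 is $4,500; credit = $5,100 − $4,500 = $600.
Lost: $2,600 − $600 = $2,000.

$2,000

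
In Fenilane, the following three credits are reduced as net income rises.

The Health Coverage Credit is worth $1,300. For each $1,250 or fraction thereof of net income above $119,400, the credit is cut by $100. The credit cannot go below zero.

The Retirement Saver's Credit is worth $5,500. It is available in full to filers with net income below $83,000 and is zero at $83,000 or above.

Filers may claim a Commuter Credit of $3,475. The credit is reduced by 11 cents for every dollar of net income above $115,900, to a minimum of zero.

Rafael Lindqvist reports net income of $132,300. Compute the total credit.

$1,871

Health Coverage Credit: income exceeds $119,400 by $12,900, which is 11 full-or-partial $1,250 increments; reduction = 11 × $100 = $1,100, leaving $200.
Retirement Saver's Credit: $132,300 meets or exceeds the $83,000 cutoff, so the credit is $0.
Commuter Credit: 11% of the $16,400 excess over $115,900 is $1,804; credit = $3,475 − $1,804 = $1,671.
Total: $200 + $0 + $1,671 = $1,871.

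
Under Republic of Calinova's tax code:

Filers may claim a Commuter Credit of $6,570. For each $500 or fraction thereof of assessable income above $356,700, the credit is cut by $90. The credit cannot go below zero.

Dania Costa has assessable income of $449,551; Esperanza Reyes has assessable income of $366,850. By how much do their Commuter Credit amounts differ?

$4,680

Dania ($449,551): Commuter Credit: income exceeds $356,700 by $92,851 → 186 increments × $90 = $16,740 ≥ base, so the credit is $0.
Esperanza ($366,850): Commuter Credit: income exceeds $356,700 by $10,150, which is 21 full-or-partial $500 increments; reduction = 21 × $90 = $1,890, leaving $4,680.
Difference: |$0 − $4,680| = $4,680.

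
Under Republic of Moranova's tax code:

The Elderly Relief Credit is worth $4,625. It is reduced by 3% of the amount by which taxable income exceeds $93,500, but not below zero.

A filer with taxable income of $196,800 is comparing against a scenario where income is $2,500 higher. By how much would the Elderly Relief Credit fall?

At $196,800 — 3% of the $103,300 excess over $93,500 is $3,099; credit = $4,625 − $3,099 = $1,526.
At $199,300 — 3% of the $105,800 excess over $93,500 is $3,174; credit = $4,625 − $3,174 = $1,451.
Lost: $1,526 − $1,451 = $75.

$75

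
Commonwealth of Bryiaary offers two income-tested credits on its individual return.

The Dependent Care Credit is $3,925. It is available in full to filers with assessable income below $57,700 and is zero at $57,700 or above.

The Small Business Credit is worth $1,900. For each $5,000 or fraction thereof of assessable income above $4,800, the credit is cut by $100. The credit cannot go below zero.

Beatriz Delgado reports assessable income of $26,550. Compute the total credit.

$5,325

Dependent Care Credit: $26,550 is below the $57,700 cutoff, so the full $3,925 applies.
Small Business Credit: income exceeds $4,800 by $21,750, which is 5 full-or-partial $5,000 increments; reduction = 5 × $100 = $500, leaving $1,400.
Total: $3,925 + $1,400 = $5,325.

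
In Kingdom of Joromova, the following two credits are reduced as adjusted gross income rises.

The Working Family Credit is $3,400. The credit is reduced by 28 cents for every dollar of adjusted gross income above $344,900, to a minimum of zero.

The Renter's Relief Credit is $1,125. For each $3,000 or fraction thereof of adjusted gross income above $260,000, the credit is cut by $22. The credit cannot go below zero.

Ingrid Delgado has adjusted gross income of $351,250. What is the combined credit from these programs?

Working Family Credit: 28% of the $6,350 excess over $344,900 is $1,778; credit = $3,400 − $1,778 = $1,622.
Renter's Relief Credit: income exceeds $260,000 by $91,250, which is 31 full-or-partial $3,000 increments; reduction = 31 × $22 = $682, leaving $443.
Total: $1,622 + $443 = $2,065.

$2,065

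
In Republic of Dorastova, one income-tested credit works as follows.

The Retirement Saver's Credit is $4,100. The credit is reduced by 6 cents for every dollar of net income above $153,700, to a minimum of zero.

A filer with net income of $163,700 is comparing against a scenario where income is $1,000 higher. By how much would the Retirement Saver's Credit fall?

$60

At $163,700 — 6% of the $10,000 excess over $153,700 is $600; credit = $4,100 − $600 = $3,500.
At $164,700 — 6% of the $11,000 excess over $153,700 is $660; credit = $4,100 − $660 = $3,440.
Lost: $3,500 − $3,440 = $60.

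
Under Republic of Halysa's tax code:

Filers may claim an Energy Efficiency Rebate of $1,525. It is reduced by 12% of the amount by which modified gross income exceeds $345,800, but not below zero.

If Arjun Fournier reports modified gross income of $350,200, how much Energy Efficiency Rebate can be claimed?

Energy Efficiency Rebate: 12% of the $4,400 excess over $345,800 is $528; credit = $1,525 − $528 = $997.

$997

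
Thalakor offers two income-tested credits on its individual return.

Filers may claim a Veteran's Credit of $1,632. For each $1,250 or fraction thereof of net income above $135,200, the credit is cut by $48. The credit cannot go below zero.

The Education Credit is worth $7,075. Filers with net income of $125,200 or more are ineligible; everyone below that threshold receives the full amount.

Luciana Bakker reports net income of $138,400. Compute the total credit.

Veteran's Credit: income exceeds $135,200 by $3,200, which is 3 full-or-partial $1,250 increments; reduction = 3 × $48 = $144, leaving $1,488.
Education Credit: $138,400 meets or exceeds the $125,200 cutoff, so the credit is $0.
Total: $1,488 + $0 = $1,488.

$1,488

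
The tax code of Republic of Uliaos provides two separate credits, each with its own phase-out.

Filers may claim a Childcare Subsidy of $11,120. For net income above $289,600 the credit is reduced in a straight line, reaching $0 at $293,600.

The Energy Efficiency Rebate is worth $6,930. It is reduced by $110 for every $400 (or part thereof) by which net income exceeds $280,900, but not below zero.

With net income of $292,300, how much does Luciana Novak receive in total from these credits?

$7,354

Childcare Subsidy: $292,300 is $2,700 into a $4,000 phase-out range, leaving 1,300/4,000 of the credit: $11,120 × 1,300/4,000 = $3,614.
Energy Efficiency Rebate: income exceeds $280,900 by $11,400, which is 29 full-or-partial $400 increments; reduction = 29 × $110 = $3,190, leaving $3,740.
Total: $3,614 + $3,740 = $7,354.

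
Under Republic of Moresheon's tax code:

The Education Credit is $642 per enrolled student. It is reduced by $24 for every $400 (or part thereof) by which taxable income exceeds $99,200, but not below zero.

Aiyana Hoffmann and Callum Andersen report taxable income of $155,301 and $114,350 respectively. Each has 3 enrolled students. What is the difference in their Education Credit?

$1,014

Aiyana ($155,301): Education Credit: base = 3 × $642 = $1,926. income exceeds $99,200 by $56,101 → 141 increments × $24 = $3,384 ≥ base, so the credit is $0.
Callum ($114,350): Education Credit: base = 3 × $642 = $1,926. income exceeds $99,200 by $15,150, which is 38 full-or-partial $400 increments; reduction = 38 × $24 = $912, leaving $1,014.
Difference: |$0 − $1,014| = $1,014.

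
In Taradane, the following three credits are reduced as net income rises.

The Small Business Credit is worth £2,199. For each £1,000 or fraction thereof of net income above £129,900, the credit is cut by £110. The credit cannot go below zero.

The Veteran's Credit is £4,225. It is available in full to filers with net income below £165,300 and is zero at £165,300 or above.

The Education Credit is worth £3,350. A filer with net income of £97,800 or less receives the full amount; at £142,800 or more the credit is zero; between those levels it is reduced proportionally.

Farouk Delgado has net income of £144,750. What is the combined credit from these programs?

Small Business Credit: income exceeds £129,900 by £14,850, which is 15 full-or-partial £1,000 increments; reduction = 15 × £110 = £1,650, leaving £549.
Veteran's Credit: £144,750 is below the £165,300 cutoff, so the full £4,225 applies.
Education Credit: £144,750 is at or above £142,800, so the credit is £0.
Total: £549 + £4,225 + £0 = £4,774.

£4,774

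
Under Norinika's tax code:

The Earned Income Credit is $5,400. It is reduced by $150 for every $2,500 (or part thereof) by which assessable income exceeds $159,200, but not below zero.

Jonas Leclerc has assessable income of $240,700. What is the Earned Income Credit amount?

$450

Earned Income Credit: income exceeds $159,200 by $81,500, which is 33 full-or-partial $2,500 increments; reduction = 33 × $150 = $4,950, leaving $450.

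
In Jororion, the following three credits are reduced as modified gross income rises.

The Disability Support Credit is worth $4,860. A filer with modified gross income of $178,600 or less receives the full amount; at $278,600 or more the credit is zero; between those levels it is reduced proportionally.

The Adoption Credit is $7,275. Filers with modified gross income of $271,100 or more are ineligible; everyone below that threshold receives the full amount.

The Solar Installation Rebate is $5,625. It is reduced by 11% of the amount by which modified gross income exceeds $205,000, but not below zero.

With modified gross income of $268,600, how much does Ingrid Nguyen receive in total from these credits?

Disability Support Credit: $268,600 is $90,000 into a $100,000 phase-out range, leaving 10,000/100,000 of the credit: $4,860 × 10,000/100,000 = $486.
Adoption Credit: $268,600 is below the $271,100 cutoff, so the full $7,275 applies.
Solar Installation Rebate: 11% of the $63,600 excess over $205,000 is $6,996 ≥ base, so the credit is $0.
Total: $486 + $7,275 + $0 = $7,761.

$7,761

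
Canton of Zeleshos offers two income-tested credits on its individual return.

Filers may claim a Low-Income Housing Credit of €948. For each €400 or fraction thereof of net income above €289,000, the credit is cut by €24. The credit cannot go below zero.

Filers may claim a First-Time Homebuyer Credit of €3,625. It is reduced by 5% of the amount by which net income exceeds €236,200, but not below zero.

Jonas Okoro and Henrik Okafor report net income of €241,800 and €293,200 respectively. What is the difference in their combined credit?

Jonas (€241,800): Low-Income Housing Credit: €241,800 is at or below the €289,000 threshold, so the full €948 applies. First-Time Homebuyer Credit: 5% of the €5,600 excess over €236,200 is €280; credit = €3,625 − €280 = €3,345. total €948 + €3,345 = €4,293
Henrik (€293,200): Low-Income Housing Credit: income exceeds €289,000 by €4,200, which is 11 full-or-partial €400 increments; reduction = 11 × €24 = €264, leaving €684. First-Time Homebuyer Credit: 5% of the €57,000 excess over €236,200 is €2,850; credit = €3,625 − €2,850 = €775. total €684 + €775 = €1,459
Difference: |€4,293 − €1,459| = €2,834.

€2,834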